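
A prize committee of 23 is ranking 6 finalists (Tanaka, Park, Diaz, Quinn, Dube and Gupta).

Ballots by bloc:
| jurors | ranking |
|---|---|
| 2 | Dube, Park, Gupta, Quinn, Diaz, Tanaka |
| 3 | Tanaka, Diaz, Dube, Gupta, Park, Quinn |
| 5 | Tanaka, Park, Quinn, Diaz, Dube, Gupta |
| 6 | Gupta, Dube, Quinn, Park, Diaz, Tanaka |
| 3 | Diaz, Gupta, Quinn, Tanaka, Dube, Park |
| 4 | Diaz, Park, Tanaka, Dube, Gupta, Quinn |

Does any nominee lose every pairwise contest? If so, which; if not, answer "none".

Head-to-head results (23 jurors):
Tanaka vs Park: 3+5+3 = 11 for Tanaka, 12 for Park — Park by 12–11.
Tanaka vs Diaz: Tanaka is ranked higher on 3+5 = 8 ballots, Diaz on 15. Diaz wins 15–8.
Tanaka vs Quinn: Tanaka wins 12–11.
Tanaka vs Dube: Tanaka preferred on 3+5+3+4 = 15 ballots; Tanaka wins 15–8.
Tanaka vs Gupta: Tanaka wins 12–11.
Park–Diaz: Park 13–10.
Park vs Quinn: 14 to 9, Park.
Park vs Dube: Park is ranked higher on 5+4 = 9 ballots, Dube on 14. Dube wins 14–9.
Park vs Gupta: 11 to 12, Gupta.
Diaz vs Quinn: Diaz is ranked higher on 3+3+4 = 10 ballots, Quinn on 13. Quinn wins 13–10.
Diaz vs Dube: Diaz, 15–8.
Diaz–Gupta: Diaz 15–8.
Quinn vs Dube: Dube wins 15–8.
Quinn vs Gupta: Quinn is ranked higher on 5 ballots, Gupta on 18. Gupta wins 18–5.
Dube vs Gupta: Dube, 14–9.
Each nominee has at least one pairwise win (Tanaka beats Quinn; Park beats Tanaka; Diaz beats Tanaka; Quinn beats Diaz; Dube beats Park; Gupta beats Park) — no Condorcet loser.

none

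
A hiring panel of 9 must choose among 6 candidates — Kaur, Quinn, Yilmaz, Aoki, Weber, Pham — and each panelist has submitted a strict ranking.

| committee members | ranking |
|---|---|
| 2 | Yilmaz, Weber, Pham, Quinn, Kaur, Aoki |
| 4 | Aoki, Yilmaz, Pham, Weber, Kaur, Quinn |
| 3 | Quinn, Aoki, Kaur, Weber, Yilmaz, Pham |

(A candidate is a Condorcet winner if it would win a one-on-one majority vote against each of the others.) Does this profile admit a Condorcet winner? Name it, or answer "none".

none

Pairwise majorities:
Kaur–Quinn: Quinn 5–4.
Kaur–Yilmaz: Yilmaz 6–3.
Kaur vs Aoki: Aoki, 7–2.
Kaur vs Weber: Weber wins 6–3.
Kaur–Pham: Pham 6–3.
Quinn vs Yilmaz: Yilmaz wins 6–3.
Quinn vs Aoki: Quinn, 5–4.
Quinn–Weber: Weber 6–3.
Quinn vs Pham: Pham wins 6–3.
Yilmaz vs Aoki: Aoki wins 7–2.
Yilmaz vs Weber: Yilmaz, 6–3.
Yilmaz vs Pham: Yilmaz, 9–0.
Aoki vs Weber: Aoki, 7–2.
Aoki vs Pham: Aoki, 7–2.
Weber vs Pham: Weber wins 5–4.
Each candidate drops at least one matchup (Kaur loses to Quinn; Quinn loses to Yilmaz; Yilmaz loses to Aoki; Aoki loses to Quinn; Weber loses to Yilmaz; Pham loses to Yilmaz); the cycle Quinn → Aoki → Yilmaz → Quinn rules out a Condorcet winner.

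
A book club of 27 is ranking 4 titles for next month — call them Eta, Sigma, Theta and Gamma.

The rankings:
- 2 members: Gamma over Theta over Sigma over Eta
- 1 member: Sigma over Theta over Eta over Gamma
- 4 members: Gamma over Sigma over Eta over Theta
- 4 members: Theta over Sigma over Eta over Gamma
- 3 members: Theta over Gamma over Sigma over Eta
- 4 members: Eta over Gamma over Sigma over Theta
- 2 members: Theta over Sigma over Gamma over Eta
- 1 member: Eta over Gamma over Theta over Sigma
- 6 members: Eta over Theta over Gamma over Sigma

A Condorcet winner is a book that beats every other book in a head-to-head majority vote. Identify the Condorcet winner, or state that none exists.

Check each pair by majority over 27 ballots:
Eta vs Sigma: 4+1+6 = 11 for Eta, 16 for Sigma — Sigma by 16–11.
Eta vs Theta: Eta preferred on 4+4+1+6 = 15 ballots; Eta wins 15–12.
Eta vs Gamma: Eta preferred on 1+4+4+1+6 = 16 ballots; Eta wins 16–11.
Sigma vs Theta: Sigma is ranked higher on 1+4+4 = 9 ballots, Theta on 18. Theta wins 18–9.
Sigma vs Gamma: Sigma preferred on 1+4+2 = 7 ballots; Gamma wins 20–7.
Theta vs Gamma: 1+4+3+2+6 = 16 for Theta, 11 for Gamma — Theta by 16–11.
Every book loses at least once (Eta loses to Sigma; Sigma loses to Theta; Theta loses to Eta; Gamma loses to Eta). The majority relation contains the cycle Eta > Theta > Sigma > Eta, so there is no Condorcet winner.

none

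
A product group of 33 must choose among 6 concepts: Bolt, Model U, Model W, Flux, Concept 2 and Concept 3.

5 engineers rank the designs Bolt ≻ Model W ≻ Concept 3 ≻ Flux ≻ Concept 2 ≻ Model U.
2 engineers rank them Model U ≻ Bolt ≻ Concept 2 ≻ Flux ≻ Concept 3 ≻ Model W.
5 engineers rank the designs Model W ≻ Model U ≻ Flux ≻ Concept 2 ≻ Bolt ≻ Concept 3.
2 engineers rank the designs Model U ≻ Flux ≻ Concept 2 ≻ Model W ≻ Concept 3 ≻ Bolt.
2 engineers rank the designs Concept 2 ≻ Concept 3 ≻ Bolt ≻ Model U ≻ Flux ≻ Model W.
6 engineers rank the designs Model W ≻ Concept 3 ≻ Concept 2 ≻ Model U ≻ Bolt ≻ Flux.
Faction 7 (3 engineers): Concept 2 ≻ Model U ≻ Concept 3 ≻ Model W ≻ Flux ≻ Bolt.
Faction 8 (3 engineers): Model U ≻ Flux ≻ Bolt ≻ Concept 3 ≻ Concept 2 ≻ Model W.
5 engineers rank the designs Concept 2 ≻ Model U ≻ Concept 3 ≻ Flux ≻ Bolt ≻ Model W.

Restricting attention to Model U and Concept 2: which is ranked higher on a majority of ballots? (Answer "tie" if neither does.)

Ballots ranking Model U above Concept 2: 2 + 5 + 2 + 3 = 12.
Ballots ranking Concept 2 above Model U: 33 − 12 = 21.
Concept 2 wins the head-to-head 21–12.

Concept 2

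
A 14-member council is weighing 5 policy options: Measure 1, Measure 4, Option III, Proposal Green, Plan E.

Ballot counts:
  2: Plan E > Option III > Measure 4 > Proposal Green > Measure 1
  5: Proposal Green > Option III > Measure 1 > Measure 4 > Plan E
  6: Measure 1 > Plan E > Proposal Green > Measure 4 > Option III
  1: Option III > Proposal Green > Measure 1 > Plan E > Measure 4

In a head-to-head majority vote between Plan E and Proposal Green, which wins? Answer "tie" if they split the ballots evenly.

Plan E

Ballots ranking Plan E above Proposal Green: 2 + 6 = 8.
Ballots ranking Proposal Green above Plan E: 14 − 8 = 6.
Plan E wins the head-to-head 8–6.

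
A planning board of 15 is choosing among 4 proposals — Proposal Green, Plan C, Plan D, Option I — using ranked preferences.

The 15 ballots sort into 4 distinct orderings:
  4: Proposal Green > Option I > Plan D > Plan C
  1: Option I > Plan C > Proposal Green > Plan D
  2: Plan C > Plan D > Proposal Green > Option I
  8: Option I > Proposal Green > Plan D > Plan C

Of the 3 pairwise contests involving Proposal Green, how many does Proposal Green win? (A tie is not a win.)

2

Proposal Green against each rival (15 council members):
Proposal Green vs Plan C: Proposal Green, 12–3.
Proposal Green vs Plan D: Proposal Green preferred on 4+1+8 = 13 ballots; Proposal Green wins 13–2.
Proposal Green vs Option I: 6 to 9, Option I.
Proposal Green beats Plan C, Plan D; loses to Option I — 2 pairwise wins.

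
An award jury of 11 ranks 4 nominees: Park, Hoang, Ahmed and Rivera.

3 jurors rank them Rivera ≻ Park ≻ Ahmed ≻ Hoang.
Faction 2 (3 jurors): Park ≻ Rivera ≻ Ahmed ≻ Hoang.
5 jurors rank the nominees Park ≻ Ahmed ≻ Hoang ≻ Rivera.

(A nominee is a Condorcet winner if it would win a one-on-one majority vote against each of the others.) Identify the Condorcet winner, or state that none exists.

Park

Head-to-head results (11 jurors):
Park vs Hoang: 3+3+5 = 11 for Park, 0 for Hoang — Park by 11–0.
Park vs Ahmed: Park, 11–0.
Park–Rivera: Park 8–3.
Hoang vs Ahmed: 0 to 11, Ahmed.
Hoang vs Rivera: Rivera wins 6–5.
Ahmed vs Rivera: Rivera, 6–5.
Park defeats every rival head-to-head and is the Condorcet winner.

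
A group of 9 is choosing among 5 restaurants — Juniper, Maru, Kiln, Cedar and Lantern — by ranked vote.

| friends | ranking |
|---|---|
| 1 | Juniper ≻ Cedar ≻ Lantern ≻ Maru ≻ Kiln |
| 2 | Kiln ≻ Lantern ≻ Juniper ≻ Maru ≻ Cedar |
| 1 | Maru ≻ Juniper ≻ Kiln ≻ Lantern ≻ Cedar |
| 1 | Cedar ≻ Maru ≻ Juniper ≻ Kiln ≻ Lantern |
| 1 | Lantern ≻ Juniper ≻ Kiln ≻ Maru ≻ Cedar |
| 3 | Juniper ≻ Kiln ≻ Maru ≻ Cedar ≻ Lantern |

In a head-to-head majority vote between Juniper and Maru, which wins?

Ballots ranking Juniper above Maru: 1 + 2 + 1 + 3 = 7.
Ballots ranking Maru above Juniper: 9 − 7 = 2.
Juniper wins the head-to-head 7–2.

Juniper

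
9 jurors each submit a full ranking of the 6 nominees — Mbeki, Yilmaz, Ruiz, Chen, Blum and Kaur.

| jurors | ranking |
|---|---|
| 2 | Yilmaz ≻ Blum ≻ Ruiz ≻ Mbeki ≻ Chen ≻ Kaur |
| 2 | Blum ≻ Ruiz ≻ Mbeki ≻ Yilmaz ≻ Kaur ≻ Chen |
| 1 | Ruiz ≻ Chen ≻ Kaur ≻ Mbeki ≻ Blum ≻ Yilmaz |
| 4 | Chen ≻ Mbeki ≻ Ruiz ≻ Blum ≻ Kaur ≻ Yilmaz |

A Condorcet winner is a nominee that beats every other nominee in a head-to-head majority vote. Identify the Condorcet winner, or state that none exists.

Ruiz

Pairwise majorities:
Mbeki–Yilmaz: Mbeki 7–2.
Mbeki vs Ruiz: Ruiz, 5–4.
Mbeki vs Chen: 4 to 5, Chen.
Mbeki vs Blum: Mbeki, 5–4.
Mbeki vs Kaur: 2+2+4 = 8 for Mbeki, 1 for Kaur — Mbeki by 8–1.
Yilmaz vs Ruiz: 2 to 7, Ruiz.
Yilmaz vs Chen: Chen, 5–4.
Yilmaz vs Blum: Blum, 7–2.
Yilmaz vs Kaur: Kaur wins 5–4.
Ruiz vs Chen: Ruiz wins 5–4.
Ruiz–Blum: Ruiz 5–4.
Ruiz–Kaur: Ruiz 9–0.
Chen vs Blum: 5 to 4, Chen.
Chen vs Kaur: Chen, 7–2.
Blum–Kaur: Blum 8–1.
Ruiz wins every pairwise contest, so Ruiz is the Condorcet winner.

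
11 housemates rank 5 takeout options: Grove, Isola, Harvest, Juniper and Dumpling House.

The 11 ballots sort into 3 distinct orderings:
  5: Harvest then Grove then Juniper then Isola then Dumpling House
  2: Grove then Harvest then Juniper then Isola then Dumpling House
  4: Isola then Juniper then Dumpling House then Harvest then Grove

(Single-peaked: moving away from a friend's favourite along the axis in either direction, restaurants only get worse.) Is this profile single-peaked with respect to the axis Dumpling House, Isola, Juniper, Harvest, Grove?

Axis positions: Dumpling House=1, Isola=2, Juniper=3, Harvest=4, Grove=5.
Cluster 1 (peak Harvest at position 4): ranking walks positions 4-5-3-2-1, expanding outward from the peak — single-peaked.
Cluster 2 (peak Grove at position 5): ranking walks positions 5-4-3-2-1, expanding outward from the peak — single-peaked.
Cluster 3 (peak Isola at position 2): ranking walks positions 2-3-1-4-5, expanding outward from the peak — single-peaked.
Every ranking is single-peaked on this axis.

yes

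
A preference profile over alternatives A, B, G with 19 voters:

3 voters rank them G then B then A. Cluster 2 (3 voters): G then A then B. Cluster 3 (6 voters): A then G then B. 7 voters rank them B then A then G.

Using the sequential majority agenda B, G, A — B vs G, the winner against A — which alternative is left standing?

Round 1: B vs G — 7–12, G advances.
Round 2: G vs A — 6–13, A advances.
The agenda winner is A.

A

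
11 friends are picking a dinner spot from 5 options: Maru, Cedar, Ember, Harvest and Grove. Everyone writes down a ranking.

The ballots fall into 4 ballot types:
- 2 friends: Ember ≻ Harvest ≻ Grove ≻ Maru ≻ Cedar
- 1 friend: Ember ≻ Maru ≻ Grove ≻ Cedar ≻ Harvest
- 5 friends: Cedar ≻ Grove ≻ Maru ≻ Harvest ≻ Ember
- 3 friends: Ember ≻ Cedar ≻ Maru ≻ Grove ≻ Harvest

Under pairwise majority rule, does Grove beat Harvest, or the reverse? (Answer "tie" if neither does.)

Grove

Ballots ranking Grove above Harvest: 1 + 5 + 3 = 9.
Ballots ranking Harvest above Grove: 11 − 9 = 2.
Grove wins the head-to-head 9–2.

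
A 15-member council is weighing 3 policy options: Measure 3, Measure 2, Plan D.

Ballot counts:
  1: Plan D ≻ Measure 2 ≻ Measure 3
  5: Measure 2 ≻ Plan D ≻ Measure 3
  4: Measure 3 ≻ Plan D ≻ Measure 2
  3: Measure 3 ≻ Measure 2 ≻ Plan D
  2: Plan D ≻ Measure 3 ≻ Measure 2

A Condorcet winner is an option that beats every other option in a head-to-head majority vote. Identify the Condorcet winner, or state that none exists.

Check each pair by majority over 15 ballots:
Measure 3 vs Measure 2: Measure 3, 9–6.
Measure 3–Plan D: Plan D 8–7.
Measure 2–Plan D: Measure 2 8–7.
Every option loses at least once (Measure 3 loses to Plan D; Measure 2 loses to Measure 3; Plan D loses to Measure 2). The majority relation contains the cycle Measure 3 beats Measure 2 beats Plan D beats Measure 3, so there is no Condorcet winner.

none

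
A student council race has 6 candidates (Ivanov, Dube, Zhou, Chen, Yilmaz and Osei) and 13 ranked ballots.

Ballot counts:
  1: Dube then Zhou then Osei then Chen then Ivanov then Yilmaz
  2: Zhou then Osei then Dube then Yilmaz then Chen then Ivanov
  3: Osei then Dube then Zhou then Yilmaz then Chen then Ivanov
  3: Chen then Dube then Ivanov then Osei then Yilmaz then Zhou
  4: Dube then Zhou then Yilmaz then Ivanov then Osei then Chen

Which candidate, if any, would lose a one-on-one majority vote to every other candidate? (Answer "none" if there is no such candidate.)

Head-to-head results (13 voters):
Ivanov vs Dube: Dube, 13–0.
Ivanov vs Zhou: Ivanov preferred on 3 ballots; Zhou wins 10–3.
Ivanov–Chen: Chen 9–4.
Ivanov vs Yilmaz: Ivanov is ranked higher on 1+3 = 4 ballots, Yilmaz on 9. Yilmaz wins 9–4.
Ivanov vs Osei: Ivanov, 7–6.
Dube vs Zhou: Dube is ranked higher on 1+3+3+4 = 11 ballots, Zhou on 2. Dube wins 11–2.
Dube vs Chen: Dube is ranked higher on 1+2+3+4 = 10 ballots, Chen on 3. Dube wins 10–3.
Dube vs Yilmaz: Dube, 13–0.
Dube vs Osei: Dube wins 8–5.
Zhou vs Chen: 10 to 3, Zhou.
Zhou vs Yilmaz: Zhou, 10–3.
Zhou vs Osei: Zhou wins 7–6.
Chen–Yilmaz: Yilmaz 9–4.
Chen vs Osei: 3 to 10, Osei.
Yilmaz vs Osei: 4 for Yilmaz, 9 for Osei — Osei by 9–4.
Every candidate wins at least one matchup (Ivanov beats Osei; Dube beats Ivanov; Zhou beats Ivanov; Chen beats Ivanov; Yilmaz beats Ivanov; Osei beats Chen), so there is no Condorcet loser.

none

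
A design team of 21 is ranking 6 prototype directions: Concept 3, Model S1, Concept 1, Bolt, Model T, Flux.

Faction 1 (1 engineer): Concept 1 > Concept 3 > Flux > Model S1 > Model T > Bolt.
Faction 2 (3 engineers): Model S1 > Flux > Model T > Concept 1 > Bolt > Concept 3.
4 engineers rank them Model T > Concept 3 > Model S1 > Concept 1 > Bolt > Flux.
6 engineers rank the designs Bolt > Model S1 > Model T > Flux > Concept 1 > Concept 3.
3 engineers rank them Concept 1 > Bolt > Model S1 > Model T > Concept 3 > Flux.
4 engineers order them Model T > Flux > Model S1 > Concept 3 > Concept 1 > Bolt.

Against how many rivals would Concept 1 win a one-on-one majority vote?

Concept 1 against each rival (21 engineers):
Concept 1 vs Concept 3: Concept 1, 13–8.
Concept 1 vs Model S1: Model S1, 17–4.
Concept 1 vs Bolt: 1+3+4+3+4 = 15 for Concept 1, 6 for Bolt — Concept 1 by 15–6.
Concept 1 vs Model T: Model T wins 17–4.
Concept 1–Flux: Flux 13–8.
Concept 1 beats Concept 3, Bolt; loses to Model S1, Model T, Flux — 2 pairwise wins.

2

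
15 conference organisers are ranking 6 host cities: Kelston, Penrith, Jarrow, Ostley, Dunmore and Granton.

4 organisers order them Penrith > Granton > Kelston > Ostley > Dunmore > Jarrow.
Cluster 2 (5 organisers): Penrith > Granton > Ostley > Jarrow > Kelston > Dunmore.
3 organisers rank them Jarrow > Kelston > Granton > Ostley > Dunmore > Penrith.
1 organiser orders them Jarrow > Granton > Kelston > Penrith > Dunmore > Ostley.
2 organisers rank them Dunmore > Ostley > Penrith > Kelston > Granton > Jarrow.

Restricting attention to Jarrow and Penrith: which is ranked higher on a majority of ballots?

Penrith

Ballots ranking Jarrow above Penrith: 3 + 1 = 4.
Ballots ranking Penrith above Jarrow: 15 − 4 = 11.
Penrith wins the head-to-head 11–4.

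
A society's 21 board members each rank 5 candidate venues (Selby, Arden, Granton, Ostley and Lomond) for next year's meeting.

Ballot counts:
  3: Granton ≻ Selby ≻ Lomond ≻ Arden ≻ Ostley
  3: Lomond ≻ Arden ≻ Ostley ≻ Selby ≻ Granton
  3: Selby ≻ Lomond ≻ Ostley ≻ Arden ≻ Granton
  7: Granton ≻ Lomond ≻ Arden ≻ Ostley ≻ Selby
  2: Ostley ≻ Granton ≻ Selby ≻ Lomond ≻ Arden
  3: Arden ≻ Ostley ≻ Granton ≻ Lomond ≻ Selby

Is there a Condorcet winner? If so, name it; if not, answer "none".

Head-to-head results (21 organisers):
Selby–Arden: Arden 13–8.
Selby vs Granton: Granton wins 15–6.
Selby vs Ostley: Ostley, 15–6.
Selby vs Lomond: Lomond, 13–8.
Arden vs Granton: 9 to 12, Granton.
Arden vs Ostley: Arden wins 16–5.
Arden vs Lomond: 3 for Arden, 18 for Lomond — Lomond by 18–3.
Granton vs Ostley: Ostley wins 11–10.
Granton–Lomond: Granton 15–6.
Ostley vs Lomond: 5 to 16, Lomond.
No city is unbeaten: Selby loses to Arden; Arden loses to Granton; Granton loses to Ostley; Ostley loses to Arden; Lomond loses to Granton. In particular Arden → Ostley → Granton → Arden is a majority cycle — no Condorcet winner exists.

none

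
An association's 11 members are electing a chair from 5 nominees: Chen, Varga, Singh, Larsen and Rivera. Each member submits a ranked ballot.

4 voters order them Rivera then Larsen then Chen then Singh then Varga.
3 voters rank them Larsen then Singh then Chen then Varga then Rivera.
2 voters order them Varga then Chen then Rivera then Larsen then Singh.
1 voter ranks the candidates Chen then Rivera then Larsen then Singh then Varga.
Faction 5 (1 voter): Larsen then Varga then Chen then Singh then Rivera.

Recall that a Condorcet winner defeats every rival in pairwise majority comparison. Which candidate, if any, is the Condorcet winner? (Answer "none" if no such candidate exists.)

Check each pair by majority over 11 ballots:
Chen vs Varga: Chen is ranked higher on 4+3+1 = 8 ballots, Varga on 3. Chen wins 8–3.
Chen vs Singh: 4+2+1+1 = 8 for Chen, 3 for Singh — Chen by 8–3.
Chen vs Larsen: Chen preferred on 2+1 = 3 ballots; Larsen wins 8–3.
Chen vs Rivera: 7 to 4, Chen.
Varga vs Singh: 2+1 = 3 for Varga, 8 for Singh — Singh by 8–3.
Varga vs Larsen: 2 for Varga, 9 for Larsen — Larsen by 9–2.
Varga vs Rivera: 3+2+1 = 6 for Varga, 5 for Rivera — Varga by 6–5.
Singh vs Larsen: Singh preferred on 0 ballots; Larsen wins 11–0.
Singh vs Rivera: Singh is ranked higher on 3+1 = 4 ballots, Rivera on 7. Rivera wins 7–4.
Larsen vs Rivera: Larsen is ranked higher on 3+1 = 4 ballots, Rivera on 7. Rivera wins 7–4.
Each candidate drops at least one matchup (Chen loses to Larsen; Varga loses to Chen; Singh loses to Chen; Larsen loses to Rivera; Rivera loses to Chen); the cycle Chen → Rivera → Larsen → Chen rules out a Condorcet winner.

none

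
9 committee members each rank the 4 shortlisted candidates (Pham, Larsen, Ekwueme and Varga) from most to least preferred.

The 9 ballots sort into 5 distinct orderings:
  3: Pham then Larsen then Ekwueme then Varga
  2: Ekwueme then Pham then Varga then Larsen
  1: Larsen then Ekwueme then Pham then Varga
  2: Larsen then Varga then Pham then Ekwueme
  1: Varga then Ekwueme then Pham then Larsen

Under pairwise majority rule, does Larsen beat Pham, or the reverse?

Ballots ranking Larsen above Pham: 1 + 2 = 3.
Ballots ranking Pham above Larsen: 9 − 3 = 6.
Pham wins the head-to-head 6–3.

Pham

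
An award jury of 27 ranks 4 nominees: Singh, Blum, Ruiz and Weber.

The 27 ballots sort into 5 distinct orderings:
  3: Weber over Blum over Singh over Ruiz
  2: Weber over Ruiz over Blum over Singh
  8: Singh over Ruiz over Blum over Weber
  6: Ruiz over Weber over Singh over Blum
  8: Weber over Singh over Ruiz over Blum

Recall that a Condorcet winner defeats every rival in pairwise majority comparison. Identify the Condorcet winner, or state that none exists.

Pairwise majorities:
Singh vs Blum: Singh wins 22–5.
Singh vs Ruiz: Singh, 19–8.
Singh vs Weber: Singh is ranked higher on 8 ballots, Weber on 19. Weber wins 19–8.
Blum vs Ruiz: Ruiz, 24–3.
Blum vs Weber: Blum is ranked higher on 8 ballots, Weber on 19. Weber wins 19–8.
Ruiz vs Weber: 14 to 13, Ruiz.
Every nominee loses at least once (Singh loses to Weber; Blum loses to Singh; Ruiz loses to Singh; Weber loses to Ruiz). The majority relation contains the cycle Singh > Ruiz > Weber > Singh, so there is no Condorcet winner.

none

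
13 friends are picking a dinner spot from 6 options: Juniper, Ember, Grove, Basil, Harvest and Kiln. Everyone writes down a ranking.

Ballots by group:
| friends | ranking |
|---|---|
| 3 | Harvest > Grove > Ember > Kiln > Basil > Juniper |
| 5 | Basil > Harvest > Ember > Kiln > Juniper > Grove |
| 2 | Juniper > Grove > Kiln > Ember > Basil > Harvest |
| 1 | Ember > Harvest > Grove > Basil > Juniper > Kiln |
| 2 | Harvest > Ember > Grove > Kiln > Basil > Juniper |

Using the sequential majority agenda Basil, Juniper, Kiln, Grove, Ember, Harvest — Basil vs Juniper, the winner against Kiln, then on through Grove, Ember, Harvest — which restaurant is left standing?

Harvest

Round 1: Basil vs Juniper — 11–2, Basil advances.
Round 2: Basil vs Kiln — 6–7, Kiln advances.
Round 3: Kiln vs Grove — 5–8, Grove advances.
Round 4: Grove vs Ember — 5–8, Ember advances.
Round 5: Ember vs Harvest — 3–10, Harvest advances.
Harvest survives the agenda.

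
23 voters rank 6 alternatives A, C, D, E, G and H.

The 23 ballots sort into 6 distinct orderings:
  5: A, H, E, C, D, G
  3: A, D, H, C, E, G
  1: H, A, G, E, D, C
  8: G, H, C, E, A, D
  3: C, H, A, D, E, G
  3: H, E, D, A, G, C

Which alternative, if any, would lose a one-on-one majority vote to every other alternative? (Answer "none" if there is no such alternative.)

none

Pairwise majorities:
A vs C: A, 12–11.
A vs D: A wins 20–3.
A vs E: A, 12–11.
A vs G: A is ranked higher on 5+3+1+3+3 = 15 ballots, G on 8. A wins 15–8.
A vs H: A preferred on 5+3 = 8 ballots; H wins 15–8.
C vs D: C wins 16–7.
C vs E: 3+8+3 = 14 for C, 9 for E — C by 14–9.
C vs G: G, 12–11.
C vs H: 3 for C, 20 for H — H by 20–3.
D–E: E 17–6.
D vs G: D, 14–9.
D–H: H 20–3.
E–G: E 14–9.
E vs H: E preferred on 0 ballots; H wins 23–0.
G–H: H 15–8.
No alternative is winless: A beats C; C beats D; D beats G; E beats D; G beats C; H beats A. There is no Condorcet loser.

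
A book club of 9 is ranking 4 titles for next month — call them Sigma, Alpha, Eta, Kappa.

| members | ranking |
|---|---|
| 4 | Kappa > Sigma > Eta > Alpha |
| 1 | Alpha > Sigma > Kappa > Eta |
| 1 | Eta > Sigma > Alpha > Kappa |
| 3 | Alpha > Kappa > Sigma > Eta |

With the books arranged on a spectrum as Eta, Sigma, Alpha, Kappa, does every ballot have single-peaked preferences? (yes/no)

Axis positions: Eta=1, Sigma=2, Alpha=3, Kappa=4.
Bloc 1: ranking walks positions 4-2-1-3; Sigma is ranked above Alpha even though Alpha lies between Sigma and the peak Kappa on the axis — preferences dip and rise again. Not single-peaked.
Bloc 2 (peak Alpha at position 3): ranking walks positions 3-2-4-1, expanding outward from the peak — single-peaked.
Bloc 3 (peak Eta at position 1): ranking walks positions 1-2-3-4, expanding outward from the peak — single-peaked.
Bloc 4 (peak Alpha at position 3): ranking walks positions 3-4-2-1, expanding outward from the peak — single-peaked.
Bloc 1 violates single-peakedness, so the profile is not single-peaked on this axis.

no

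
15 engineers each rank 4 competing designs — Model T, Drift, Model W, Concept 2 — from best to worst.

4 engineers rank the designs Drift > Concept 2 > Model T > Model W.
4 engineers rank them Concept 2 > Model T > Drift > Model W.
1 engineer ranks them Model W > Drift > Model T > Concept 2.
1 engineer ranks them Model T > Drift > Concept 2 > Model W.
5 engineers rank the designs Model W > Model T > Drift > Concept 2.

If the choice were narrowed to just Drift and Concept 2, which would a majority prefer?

Drift

Ballots ranking Drift above Concept 2: 4 + 1 + 1 + 5 = 11.
Ballots ranking Concept 2 above Drift: 15 − 11 = 4.
Drift wins the head-to-head 11–4.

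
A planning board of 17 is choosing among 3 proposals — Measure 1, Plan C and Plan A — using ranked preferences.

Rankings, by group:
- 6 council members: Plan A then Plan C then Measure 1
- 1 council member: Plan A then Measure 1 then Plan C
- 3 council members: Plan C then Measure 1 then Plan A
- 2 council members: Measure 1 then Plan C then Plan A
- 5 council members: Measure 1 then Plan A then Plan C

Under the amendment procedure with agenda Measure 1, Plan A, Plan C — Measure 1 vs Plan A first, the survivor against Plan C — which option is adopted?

Plan C

Round 1: Measure 1 vs Plan A — 10–7, Measure 1 advances.
Round 2: Measure 1 vs Plan C — 8–9, Plan C advances.
Plan C survives the agenda.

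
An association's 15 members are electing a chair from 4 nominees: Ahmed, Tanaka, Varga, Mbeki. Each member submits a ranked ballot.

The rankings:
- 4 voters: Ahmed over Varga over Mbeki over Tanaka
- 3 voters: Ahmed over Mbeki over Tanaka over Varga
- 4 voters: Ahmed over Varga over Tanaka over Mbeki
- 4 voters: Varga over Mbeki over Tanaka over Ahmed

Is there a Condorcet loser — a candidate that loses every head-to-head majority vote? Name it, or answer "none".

Tanaka

Pairwise majorities:
Ahmed vs Tanaka: 4+3+4 = 11 for Ahmed, 4 for Tanaka — Ahmed by 11–4.
Ahmed vs Varga: Ahmed preferred on 4+3+4 = 11 ballots; Ahmed wins 11–4.
Ahmed–Mbeki: Ahmed 11–4.
Tanaka vs Varga: Varga, 12–3.
Tanaka vs Mbeki: Mbeki wins 11–4.
Varga vs Mbeki: Varga is ranked higher on 4+4+4 = 12 ballots, Mbeki on 3. Varga wins 12–3.
Only Tanaka has no wins; Tanaka is the Condorcet loser.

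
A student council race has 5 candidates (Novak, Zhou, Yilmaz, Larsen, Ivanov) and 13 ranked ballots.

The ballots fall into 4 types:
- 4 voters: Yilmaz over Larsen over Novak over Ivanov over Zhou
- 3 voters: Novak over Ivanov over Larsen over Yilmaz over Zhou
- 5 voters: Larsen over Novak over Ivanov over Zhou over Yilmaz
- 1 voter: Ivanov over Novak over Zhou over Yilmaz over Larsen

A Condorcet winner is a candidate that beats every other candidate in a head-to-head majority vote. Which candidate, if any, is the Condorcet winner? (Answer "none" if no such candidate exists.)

Larsen

Head-to-head results (13 voters):
Novak vs Zhou: 13 to 0, Novak.
Novak vs Yilmaz: Novak is ranked higher on 3+5+1 = 9 ballots, Yilmaz on 4. Novak wins 9–4.
Novak vs Larsen: Novak is ranked higher on 3+1 = 4 ballots, Larsen on 9. Larsen wins 9–4.
Novak vs Ivanov: 12 to 1, Novak.
Zhou vs Yilmaz: 6 to 7, Yilmaz.
Zhou vs Larsen: Zhou is ranked higher on 1 ballot, Larsen on 12. Larsen wins 12–1.
Zhou vs Ivanov: Zhou is ranked higher on 0 ballots, Ivanov on 13. Ivanov wins 13–0.
Yilmaz vs Larsen: 4+1 = 5 for Yilmaz, 8 for Larsen — Larsen by 8–5.
Yilmaz vs Ivanov: 4 for Yilmaz, 9 for Ivanov — Ivanov by 9–4.
Larsen vs Ivanov: Larsen is ranked higher on 4+5 = 9 ballots, Ivanov on 4. Larsen wins 9–4.
Larsen defeats every rival head-to-head and is the Condorcet winner.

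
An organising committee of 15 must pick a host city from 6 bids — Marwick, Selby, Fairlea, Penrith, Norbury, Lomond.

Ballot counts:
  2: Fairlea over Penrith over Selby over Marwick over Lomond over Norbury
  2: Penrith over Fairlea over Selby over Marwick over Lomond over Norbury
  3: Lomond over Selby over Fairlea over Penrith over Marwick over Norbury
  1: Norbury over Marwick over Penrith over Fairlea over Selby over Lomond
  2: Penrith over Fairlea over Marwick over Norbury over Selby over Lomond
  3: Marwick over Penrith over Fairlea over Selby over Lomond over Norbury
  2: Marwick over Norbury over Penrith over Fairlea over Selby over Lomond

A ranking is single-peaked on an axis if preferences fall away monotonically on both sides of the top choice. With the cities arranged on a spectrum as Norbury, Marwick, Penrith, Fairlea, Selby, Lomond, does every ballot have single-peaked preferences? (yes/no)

yes

Axis positions: Norbury=1, Marwick=2, Penrith=3, Fairlea=4, Selby=5, Lomond=6.
Group 1 (peak Fairlea at position 4): ranking walks positions 4-3-5-2-6-1, expanding outward from the peak — single-peaked.
Group 2 (peak Penrith at position 3): ranking walks positions 3-4-5-2-6-1, expanding outward from the peak — single-peaked.
Group 3 (peak Lomond at position 6): ranking walks positions 6-5-4-3-2-1, expanding outward from the peak — single-peaked.
Group 4 (peak Norbury at position 1): ranking walks positions 1-2-3-4-5-6, expanding outward from the peak — single-peaked.
Group 5 (peak Penrith at position 3): ranking walks positions 3-4-2-1-5-6, expanding outward from the peak — single-peaked.
Group 6 (peak Marwick at position 2): ranking walks positions 2-3-4-5-6-1, expanding outward from the peak — single-peaked.
Group 7 (peak Marwick at position 2): ranking walks positions 2-1-3-4-5-6, expanding outward from the peak — single-peaked.
Every ranking is single-peaked on this axis.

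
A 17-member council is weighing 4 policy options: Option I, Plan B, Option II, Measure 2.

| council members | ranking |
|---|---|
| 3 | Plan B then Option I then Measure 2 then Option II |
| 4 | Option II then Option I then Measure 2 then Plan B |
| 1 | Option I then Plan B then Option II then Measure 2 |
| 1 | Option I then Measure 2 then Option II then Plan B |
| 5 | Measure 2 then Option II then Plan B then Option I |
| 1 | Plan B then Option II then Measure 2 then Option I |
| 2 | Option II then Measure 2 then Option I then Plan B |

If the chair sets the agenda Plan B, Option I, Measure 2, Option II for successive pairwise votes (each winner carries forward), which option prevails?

Measure 2

Round 1: Plan B vs Option I — 9–8, Plan B advances.
Round 2: Plan B vs Measure 2 — 5–12, Measure 2 advances.
Round 3: Measure 2 vs Option II — 9–8, Measure 2 advances.
Measure 2 survives the agenda.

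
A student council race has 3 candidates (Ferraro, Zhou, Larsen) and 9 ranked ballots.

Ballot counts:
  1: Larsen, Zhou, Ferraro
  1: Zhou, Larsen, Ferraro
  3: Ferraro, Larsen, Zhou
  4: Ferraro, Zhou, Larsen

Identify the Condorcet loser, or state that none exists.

Head-to-head results (9 voters):
Ferraro vs Zhou: Ferraro preferred on 3+4 = 7 ballots; Ferraro wins 7–2.
Ferraro vs Larsen: 7 to 2, Ferraro.
Zhou–Larsen: Zhou 5–4.
Larsen is beaten in every head-to-head and is the Condorcet loser.

Larsen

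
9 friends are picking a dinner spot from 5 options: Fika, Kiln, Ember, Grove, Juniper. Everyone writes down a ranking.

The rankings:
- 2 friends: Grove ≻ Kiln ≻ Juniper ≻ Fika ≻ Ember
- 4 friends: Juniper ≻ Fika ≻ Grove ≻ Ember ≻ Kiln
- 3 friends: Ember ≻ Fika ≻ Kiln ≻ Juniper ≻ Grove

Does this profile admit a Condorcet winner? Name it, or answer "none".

none

Head-to-head results (9 friends):
Fika vs Kiln: 4+3 = 7 for Fika, 2 for Kiln — Fika by 7–2.
Fika vs Ember: Fika is ranked higher on 2+4 = 6 ballots, Ember on 3. Fika wins 6–3.
Fika vs Grove: 7 to 2, Fika.
Fika vs Juniper: 3 for Fika, 6 for Juniper — Juniper by 6–3.
Kiln vs Ember: 2 for Kiln, 7 for Ember — Ember by 7–2.
Kiln vs Grove: 3 to 6, Grove.
Kiln vs Juniper: 2+3 = 5 for Kiln, 4 for Juniper — Kiln by 5–4.
Ember vs Grove: 3 to 6, Grove.
Ember vs Juniper: 3 to 6, Juniper.
Grove vs Juniper: Grove preferred on 2 ballots; Juniper wins 7–2.
Every restaurant loses at least once (Fika loses to Juniper; Kiln loses to Fika; Ember loses to Fika; Grove loses to Fika; Juniper loses to Kiln). The majority relation contains the cycle Fika > Kiln > Juniper > Fika, so there is no Condorcet winner.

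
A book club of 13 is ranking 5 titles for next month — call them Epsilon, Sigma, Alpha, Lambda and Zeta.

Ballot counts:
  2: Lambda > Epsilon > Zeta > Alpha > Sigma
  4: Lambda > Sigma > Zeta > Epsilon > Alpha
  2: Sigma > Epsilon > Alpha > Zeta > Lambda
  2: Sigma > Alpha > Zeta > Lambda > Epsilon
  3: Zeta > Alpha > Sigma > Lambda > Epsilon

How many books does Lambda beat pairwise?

1

Lambda against each rival (13 members):
Lambda vs Epsilon: 11 to 2, Lambda.
Lambda–Sigma: Sigma 7–6.
Lambda vs Alpha: 6 to 7, Alpha.
Lambda vs Zeta: 6 to 7, Zeta.
Lambda beats Epsilon; loses to Sigma, Alpha, Zeta — 1 pairwise win.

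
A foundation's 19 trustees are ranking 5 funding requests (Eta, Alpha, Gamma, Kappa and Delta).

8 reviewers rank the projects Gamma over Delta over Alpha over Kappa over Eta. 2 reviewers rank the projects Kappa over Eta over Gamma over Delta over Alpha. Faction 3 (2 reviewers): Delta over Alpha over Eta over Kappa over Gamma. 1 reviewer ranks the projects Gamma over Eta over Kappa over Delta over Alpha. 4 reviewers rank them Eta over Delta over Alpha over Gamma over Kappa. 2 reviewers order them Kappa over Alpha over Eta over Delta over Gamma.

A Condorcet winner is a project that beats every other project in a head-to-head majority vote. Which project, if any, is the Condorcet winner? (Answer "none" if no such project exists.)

none

Head-to-head results (19 reviewers):
Eta vs Alpha: 7 to 12, Alpha.
Eta vs Gamma: Eta preferred on 2+2+4+2 = 10 ballots; Eta wins 10–9.
Eta vs Kappa: Kappa wins 12–7.
Eta–Delta: Delta 10–9.
Alpha vs Gamma: Alpha preferred on 2+4+2 = 8 ballots; Gamma wins 11–8.
Alpha–Kappa: Alpha 14–5.
Alpha–Delta: Delta 17–2.
Gamma vs Kappa: 8+1+4 = 13 for Gamma, 6 for Kappa — Gamma by 13–6.
Gamma vs Delta: Gamma, 11–8.
Kappa–Delta: Delta 14–5.
No project is unbeaten: Eta loses to Alpha; Alpha loses to Gamma; Gamma loses to Eta; Kappa loses to Alpha; Delta loses to Gamma. In particular Eta → Gamma → Alpha → Eta is a majority cycle — no Condorcet winner exists.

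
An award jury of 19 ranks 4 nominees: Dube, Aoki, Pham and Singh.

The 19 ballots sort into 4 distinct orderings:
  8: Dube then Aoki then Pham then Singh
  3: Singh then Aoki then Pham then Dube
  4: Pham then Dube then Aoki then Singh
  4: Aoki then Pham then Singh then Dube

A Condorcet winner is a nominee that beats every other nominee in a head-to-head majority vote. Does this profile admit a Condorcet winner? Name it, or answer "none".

Pairwise majorities:
Dube vs Aoki: 8+4 = 12 for Dube, 7 for Aoki — Dube by 12–7.
Dube vs Pham: Pham wins 11–8.
Dube vs Singh: Dube is ranked higher on 8+4 = 12 ballots, Singh on 7. Dube wins 12–7.
Aoki vs Pham: Aoki preferred on 8+3+4 = 15 ballots; Aoki wins 15–4.
Aoki vs Singh: Aoki is ranked higher on 8+4+4 = 16 ballots, Singh on 3. Aoki wins 16–3.
Pham vs Singh: Pham wins 16–3.
No nominee is unbeaten: Dube loses to Pham; Aoki loses to Dube; Pham loses to Aoki; Singh loses to Dube. In particular Dube → Aoki → Pham → Dube is a majority cycle — no Condorcet winner exists.

none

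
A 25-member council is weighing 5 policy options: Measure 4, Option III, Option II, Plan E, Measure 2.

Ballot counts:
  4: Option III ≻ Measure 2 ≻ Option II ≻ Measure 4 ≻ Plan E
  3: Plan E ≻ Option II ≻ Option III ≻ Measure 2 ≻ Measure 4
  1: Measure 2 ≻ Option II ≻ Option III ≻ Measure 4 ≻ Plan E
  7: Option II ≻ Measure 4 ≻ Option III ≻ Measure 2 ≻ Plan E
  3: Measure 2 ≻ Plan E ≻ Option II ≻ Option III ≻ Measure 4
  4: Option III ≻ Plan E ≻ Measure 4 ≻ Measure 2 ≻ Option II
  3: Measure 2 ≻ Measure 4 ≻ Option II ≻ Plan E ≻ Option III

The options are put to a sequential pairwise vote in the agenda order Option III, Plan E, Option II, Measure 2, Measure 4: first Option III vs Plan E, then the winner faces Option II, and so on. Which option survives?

Measure 2

Round 1: Option III vs Plan E — 16–9, Option III advances.
Round 2: Option III vs Option II — 8–17, Option II advances.
Round 3: Option II vs Measure 2 — 10–15, Measure 2 advances.
Round 4: Measure 2 vs Measure 4 — 14–11, Measure 2 advances.
The agenda winner is Measure 2.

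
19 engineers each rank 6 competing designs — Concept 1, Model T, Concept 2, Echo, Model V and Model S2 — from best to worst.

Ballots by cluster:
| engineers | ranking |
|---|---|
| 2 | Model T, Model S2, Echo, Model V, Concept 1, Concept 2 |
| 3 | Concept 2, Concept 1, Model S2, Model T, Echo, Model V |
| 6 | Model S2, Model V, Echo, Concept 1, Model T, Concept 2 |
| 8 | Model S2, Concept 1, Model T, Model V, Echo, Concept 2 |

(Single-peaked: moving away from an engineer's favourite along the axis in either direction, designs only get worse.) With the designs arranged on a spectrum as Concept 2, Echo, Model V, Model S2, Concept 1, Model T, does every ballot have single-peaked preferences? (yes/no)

Axis positions: Concept 2=1, Echo=2, Model V=3, Model S2=4, Concept 1=5, Model T=6.
Cluster 1: ranking walks positions 6-4-2-3-5-1; Model S2 is ranked above Concept 1 even though Concept 1 lies between Model S2 and the peak Model T on the axis — preferences dip and rise again. Not single-peaked.
Cluster 2: ranking walks positions 1-5-4-6-2-3; Concept 1 is ranked above Echo even though Echo lies between Concept 1 and the peak Concept 2 on the axis — preferences dip and rise again. Not single-peaked.
Cluster 3 (peak Model S2 at position 4): ranking walks positions 4-3-2-5-6-1, expanding outward from the peak — single-peaked.
Cluster 4 (peak Model S2 at position 4): ranking walks positions 4-5-6-3-2-1, expanding outward from the peak — single-peaked.
Cluster 1 violates single-peakedness, so the profile is not single-peaked on this axis.

no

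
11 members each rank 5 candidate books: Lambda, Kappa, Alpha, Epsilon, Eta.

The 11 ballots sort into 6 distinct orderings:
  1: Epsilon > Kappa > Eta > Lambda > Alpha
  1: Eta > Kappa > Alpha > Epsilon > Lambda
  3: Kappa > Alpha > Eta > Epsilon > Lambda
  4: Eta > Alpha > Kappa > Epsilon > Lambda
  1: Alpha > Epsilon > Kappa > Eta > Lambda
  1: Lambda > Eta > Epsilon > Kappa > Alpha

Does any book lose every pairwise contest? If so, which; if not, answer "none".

Lambda

Pairwise majorities:
Lambda vs Kappa: Kappa wins 10–1.
Lambda vs Alpha: Lambda is ranked higher on 1+1 = 2 ballots, Alpha on 9. Alpha wins 9–2.
Lambda vs Epsilon: 1 for Lambda, 10 for Epsilon — Epsilon by 10–1.
Lambda vs Eta: Eta wins 10–1.
Kappa vs Alpha: Kappa, 6–5.
Kappa–Epsilon: Kappa 8–3.
Kappa–Eta: Eta 6–5.
Alpha vs Epsilon: 1+3+4+1 = 9 for Alpha, 2 for Epsilon — Alpha by 9–2.
Alpha vs Eta: Alpha preferred on 3+1 = 4 ballots; Eta wins 7–4.
Epsilon vs Eta: Eta wins 9–2.
Lambda loses to every other book — it is the Condorcet loser.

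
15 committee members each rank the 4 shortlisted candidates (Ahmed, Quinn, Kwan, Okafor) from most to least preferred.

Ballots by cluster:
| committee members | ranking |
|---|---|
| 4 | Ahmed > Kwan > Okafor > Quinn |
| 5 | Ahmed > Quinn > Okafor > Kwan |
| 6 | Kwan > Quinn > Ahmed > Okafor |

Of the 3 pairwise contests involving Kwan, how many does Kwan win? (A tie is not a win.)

2

Kwan against each rival (15 committee members):
Kwan vs Ahmed: Kwan is ranked higher on 6 ballots, Ahmed on 9. Ahmed wins 9–6.
Kwan vs Quinn: Kwan, 10–5.
Kwan vs Okafor: 10 to 5, Kwan.
Kwan beats Quinn, Okafor; loses to Ahmed — 2 pairwise wins.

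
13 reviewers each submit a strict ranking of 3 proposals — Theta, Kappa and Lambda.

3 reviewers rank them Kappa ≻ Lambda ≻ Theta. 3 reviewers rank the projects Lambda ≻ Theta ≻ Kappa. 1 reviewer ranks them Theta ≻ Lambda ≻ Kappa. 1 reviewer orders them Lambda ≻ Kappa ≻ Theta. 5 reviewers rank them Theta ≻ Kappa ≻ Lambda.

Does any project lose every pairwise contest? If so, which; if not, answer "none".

Head-to-head results (13 reviewers):
Theta vs Kappa: Theta, 9–4.
Theta vs Lambda: Lambda wins 7–6.
Kappa vs Lambda: Kappa wins 8–5.
Every project wins at least one matchup (Theta beats Kappa; Kappa beats Lambda; Lambda beats Theta), so there is no Condorcet loser.

none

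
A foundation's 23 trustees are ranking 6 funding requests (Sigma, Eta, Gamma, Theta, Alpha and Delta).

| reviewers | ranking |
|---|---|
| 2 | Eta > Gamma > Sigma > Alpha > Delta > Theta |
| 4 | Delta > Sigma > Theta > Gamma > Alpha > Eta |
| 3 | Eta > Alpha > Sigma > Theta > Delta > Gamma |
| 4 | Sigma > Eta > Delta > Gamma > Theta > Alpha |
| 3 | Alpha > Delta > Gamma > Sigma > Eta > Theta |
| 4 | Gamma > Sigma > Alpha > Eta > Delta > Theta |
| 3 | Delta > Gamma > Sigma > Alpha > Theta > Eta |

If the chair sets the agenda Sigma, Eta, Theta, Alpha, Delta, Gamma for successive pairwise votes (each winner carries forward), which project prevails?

Gamma

Round 1: Sigma vs Eta — 18–5, Sigma advances.
Round 2: Sigma vs Theta — 23–0, Sigma advances.
Round 3: Sigma vs Alpha — 17–6, Sigma advances.
Round 4: Sigma vs Delta — 13–10, Sigma advances.
Round 5: Sigma vs Gamma — 11–12, Gamma advances.
Gamma survives the agenda.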